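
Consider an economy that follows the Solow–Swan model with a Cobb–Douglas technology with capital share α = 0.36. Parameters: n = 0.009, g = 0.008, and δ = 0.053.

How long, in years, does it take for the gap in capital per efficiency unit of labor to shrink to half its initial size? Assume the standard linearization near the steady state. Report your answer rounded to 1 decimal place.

half-life ≈ 15.5 years

Near the steady state the convergence rate is λ = (1 − α)(n + g + δ).
λ = (1 − 0.36) × 0.070 = 0.64 × 0.070 = 0.0448
Half-life = ln 2 / λ = 0.6931 / 0.0448 ≈ 15.47 years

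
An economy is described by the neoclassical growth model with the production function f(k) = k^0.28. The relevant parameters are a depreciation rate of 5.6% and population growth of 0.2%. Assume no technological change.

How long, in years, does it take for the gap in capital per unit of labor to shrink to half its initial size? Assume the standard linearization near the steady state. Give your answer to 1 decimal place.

about 16.6 years

Near the steady state the convergence rate is λ = (1 − α)(n + δ).
λ = (1 − 0.28) × 0.058 = 0.72 × 0.058 = 0.04176
Half-life = ln 2 / λ = 0.6931 / 0.04176 ≈ 16.60 years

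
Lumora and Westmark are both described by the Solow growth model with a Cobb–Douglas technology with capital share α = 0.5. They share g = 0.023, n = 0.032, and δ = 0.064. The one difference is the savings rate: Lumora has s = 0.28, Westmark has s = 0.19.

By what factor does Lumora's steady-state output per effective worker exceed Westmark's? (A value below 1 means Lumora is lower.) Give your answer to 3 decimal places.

y*_L / y*_W ≈ 1.474

Steady-state y* = [s/(n + g + δ)]^(α/(1−α)), so the ratio is [ (s_L/(n + g + δ)_L) / (s_W/(n + g + δ)_W) ]^1.
s_L/(n + g + δ)_L = 0.28/0.119 = 2.3529; s_W/(n + g + δ)_W = 0.19/0.119 = 1.5966.
Ratio = (2.3529/1.5966)^1 = 1.4737^1 ≈ 1.4737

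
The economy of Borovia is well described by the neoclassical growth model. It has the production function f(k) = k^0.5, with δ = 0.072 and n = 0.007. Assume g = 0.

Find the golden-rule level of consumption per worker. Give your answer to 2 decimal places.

At the golden rule, f'(k) = n + δ, so α·k^(α−1) = n + δ and k_gold = (α/(n + δ))^(1/(1−α)).
k_gold = (0.5/0.079)^(1/0.5) = 6.3291^2 ≈ 40.0575
c_gold = f(k_gold) − (n + δ)·k_gold = 6.3291 − 0.079×40.0575 ≈ 3.1646

c_gold ≈ 3.16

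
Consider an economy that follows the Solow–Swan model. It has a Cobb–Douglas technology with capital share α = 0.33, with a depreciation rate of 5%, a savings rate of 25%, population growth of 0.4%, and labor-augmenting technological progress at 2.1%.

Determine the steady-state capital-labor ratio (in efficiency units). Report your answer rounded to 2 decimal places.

At the steady state, Δk = 0, so s·k^α = (n + g + δ)·k.
Rearranging, k^(1−α) = s / (n + g + δ).
k^0.67 = 0.25 / (0.004 + 0.021 + 0.050) = 0.25 / 0.075 = 3.3333
k* = 3.3333^(1/0.67) ≈ 6.0313

k* = 6.03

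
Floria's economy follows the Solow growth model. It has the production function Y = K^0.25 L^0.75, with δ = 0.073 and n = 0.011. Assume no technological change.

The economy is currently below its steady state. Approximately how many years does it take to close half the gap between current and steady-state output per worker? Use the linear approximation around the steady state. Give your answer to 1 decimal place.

half-life ≈ 11.0 years

Near the steady state the convergence rate is λ = (1 − α)(n + δ).
λ = (1 − 0.25) × 0.084 = 0.75 × 0.084 = 0.0630
Half-life = ln 2 / λ = 0.6931 / 0.0630 ≈ 11.00 years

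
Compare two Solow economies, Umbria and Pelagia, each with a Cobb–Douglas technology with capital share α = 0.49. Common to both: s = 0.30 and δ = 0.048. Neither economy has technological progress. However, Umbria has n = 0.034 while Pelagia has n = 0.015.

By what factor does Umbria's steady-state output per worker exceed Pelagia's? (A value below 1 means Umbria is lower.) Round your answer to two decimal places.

Steady-state y* = [s/(n + δ)]^(α/(1−α)), so the ratio is [ (s_U/(n + δ)_U) / (s_P/(n + δ)_P) ]^0.9608.
s_U/(n + δ)_U = 0.30/0.082 = 3.6585; s_P/(n + δ)_P = 0.30/0.063 = 4.7619.
Ratio = (3.6585/4.7619)^0.9608 = 0.7683^0.9608 ≈ 0.7763

ratio ≈ 0.78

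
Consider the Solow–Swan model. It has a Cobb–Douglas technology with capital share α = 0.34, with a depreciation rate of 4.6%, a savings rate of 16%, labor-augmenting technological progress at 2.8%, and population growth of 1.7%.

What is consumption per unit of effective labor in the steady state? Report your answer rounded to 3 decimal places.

Steady state requires s·f(k) = (n + g + δ)·k, i.e. s·k^α = (n + g + δ)·k.
Dividing both sides by k: k^(1−α) = s / (n + g + δ).
k^0.66 = 0.16 / (0.017 + 0.028 + 0.046) = 0.16 / 0.091 = 1.7582
k* = 1.7582^(1/0.66) ≈ 2.3513
y* = (k*)^α = 2.3513^0.34 ≈ 1.3373
c* = (1 − s)·y* = (1 − 0.16) × 1.3373 ≈ 1.1233

c* = 1.123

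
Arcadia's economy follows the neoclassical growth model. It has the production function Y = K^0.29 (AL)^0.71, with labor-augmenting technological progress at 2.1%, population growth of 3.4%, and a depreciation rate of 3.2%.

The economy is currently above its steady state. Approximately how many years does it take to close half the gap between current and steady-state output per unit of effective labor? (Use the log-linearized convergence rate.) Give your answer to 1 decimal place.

t_½ ≈ 11.2 years

Near the steady state the convergence rate is λ = (1 − α)(n + g + δ).
λ = (1 − 0.29) × 0.087 = 0.71 × 0.087 = 0.06177
Half-life = ln 2 / λ = 0.6931 / 0.06177 ≈ 11.22 years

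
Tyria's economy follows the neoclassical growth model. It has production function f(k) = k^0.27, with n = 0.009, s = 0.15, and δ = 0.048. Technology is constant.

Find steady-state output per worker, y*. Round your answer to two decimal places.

y* = 1.43

In steady state, investment equals break-even investment: s·k^α = (n + δ)·k.
Dividing both sides by k: k^(1−α) = s / (n + δ).
k^0.73 = 0.15 / (0.009 + 0.048) = 0.15 / 0.057 = 2.6316
k* = 2.6316^(1/0.73) ≈ 3.7639
y* = (k*)^α = 3.7639^0.27 ≈ 1.4303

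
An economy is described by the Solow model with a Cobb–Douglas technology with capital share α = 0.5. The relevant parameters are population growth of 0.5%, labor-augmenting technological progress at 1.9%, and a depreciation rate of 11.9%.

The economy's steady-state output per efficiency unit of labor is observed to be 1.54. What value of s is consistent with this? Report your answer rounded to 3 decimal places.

s ≈ 0.220

Steady state requires s·f(k) = (n + g + δ)·k, i.e. s·k^α = (n + g + δ)·k.
Since y* = [s/(n + g + δ)]^(α/(1−α)), we have s/(n + g + δ) = (y*)^((1−α)/α) = 1.54^1 = 1.5400.
Therefore s = 1.5400 × (n + g + δ) = 1.5400 × 0.143 = 0.2202.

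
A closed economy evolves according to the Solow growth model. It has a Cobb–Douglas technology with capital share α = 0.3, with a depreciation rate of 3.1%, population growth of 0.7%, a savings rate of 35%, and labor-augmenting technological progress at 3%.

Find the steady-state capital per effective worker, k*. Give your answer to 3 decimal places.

k* ≈ 10.388

At the steady state, Δk = 0, so s·k^α = (n + g + δ)·k.
Dividing both sides by k: k^(1−α) = s / (n + g + δ).
k^0.7 = 0.35 / (0.007 + 0.030 + 0.031) = 0.35 / 0.068 = 5.1471
k* = 5.1471^(1/0.7) ≈ 10.3877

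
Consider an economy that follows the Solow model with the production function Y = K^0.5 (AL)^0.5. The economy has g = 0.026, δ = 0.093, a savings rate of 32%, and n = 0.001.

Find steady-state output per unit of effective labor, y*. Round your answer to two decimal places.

y* = 2.67

In steady state, investment equals break-even investment: s·k^α = (n + g + δ)·k.
Rearranging, k^(1−α) = s / (n + g + δ).
k^0.5 = 0.32 / (0.001 + 0.026 + 0.093) = 0.32 / 0.120 = 2.6667
k* = 2.6667^(1/0.5) ≈ 7.1113
y* = (k*)^α = 7.1113^0.5 ≈ 2.6667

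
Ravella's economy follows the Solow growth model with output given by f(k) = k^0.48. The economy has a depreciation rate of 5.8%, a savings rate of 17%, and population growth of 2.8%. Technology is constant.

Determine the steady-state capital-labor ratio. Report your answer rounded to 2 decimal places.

k* = 3.71

At the steady state, Δk = 0, so s·k^α = (n + δ)·k.
Rearranging, k^(1−α) = s / (n + δ).
k^0.52 = 0.17 / (0.028 + 0.058) = 0.17 / 0.086 = 1.9767
k* = 1.9767^(1/0.52) ≈ 3.7078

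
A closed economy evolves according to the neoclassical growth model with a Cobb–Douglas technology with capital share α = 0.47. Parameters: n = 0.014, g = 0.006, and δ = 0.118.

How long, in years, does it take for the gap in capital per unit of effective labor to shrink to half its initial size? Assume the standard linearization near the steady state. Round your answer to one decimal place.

half-life ≈ 9.5 years

Near the steady state the convergence rate is λ = (1 − α)(n + g + δ).
λ = (1 − 0.47) × 0.138 = 0.53 × 0.138 = 0.07314
Half-life = ln 2 / λ = 0.6931 / 0.07314 ≈ 9.48 years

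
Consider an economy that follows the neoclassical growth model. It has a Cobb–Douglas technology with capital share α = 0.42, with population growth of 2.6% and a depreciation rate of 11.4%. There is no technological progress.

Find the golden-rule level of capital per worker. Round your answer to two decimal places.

k_gold ≈ 6.65

The golden rule sets f'(k) = n + δ, i.e. α·k^(α−1) = n + δ.
So k^(1−α) = α / (n + δ) = 0.42 / 0.140 = 3.0000.
k_gold = 3.0000^(1/0.58) ≈ 6.6470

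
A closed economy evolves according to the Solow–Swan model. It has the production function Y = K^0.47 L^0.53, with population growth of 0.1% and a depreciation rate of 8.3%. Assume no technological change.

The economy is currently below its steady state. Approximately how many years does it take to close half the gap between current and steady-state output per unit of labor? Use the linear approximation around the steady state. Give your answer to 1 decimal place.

half-life ≈ 15.6 years

Near the steady state the convergence rate is λ = (1 − α)(n + δ).
λ = (1 − 0.47) × 0.084 = 0.53 × 0.084 = 0.04452
Half-life = ln 2 / λ = 0.6931 / 0.04452 ≈ 15.57 years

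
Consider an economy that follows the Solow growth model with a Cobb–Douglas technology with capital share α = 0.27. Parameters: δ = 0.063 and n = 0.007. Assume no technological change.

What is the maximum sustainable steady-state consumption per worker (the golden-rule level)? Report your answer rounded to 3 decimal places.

At the golden rule, f'(k) = n + δ, so α·k^(α−1) = n + δ and k_gold = (α/(n + δ))^(1/(1−α)).
k_gold = (0.27/0.070)^(1/0.73) = 3.8571^1.3699 ≈ 6.3550
c_gold = f(k_gold) − (n + δ)·k_gold = 1.6476 − 0.070×6.3550 ≈ 1.2028

c_gold ≈ 1.203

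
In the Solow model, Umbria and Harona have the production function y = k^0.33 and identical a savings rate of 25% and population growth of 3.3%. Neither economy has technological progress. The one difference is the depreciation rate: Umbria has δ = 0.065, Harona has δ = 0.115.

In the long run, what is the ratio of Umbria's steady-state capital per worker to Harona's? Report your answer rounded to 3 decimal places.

k*_U / k*_H ≈ 1.850

Steady-state k* = [s/(n + δ)]^(1/(1−α)), so the ratio is [ (s_U/(n + δ)_U) / (s_H/(n + δ)_H) ]^1.4925.
s_U/(n + δ)_U = 0.25/0.098 = 2.5510; s_H/(n + δ)_H = 0.25/0.148 = 1.6892.
Ratio = (2.5510/1.6892)^1.4925 = 1.5102^1.4925 ≈ 1.8502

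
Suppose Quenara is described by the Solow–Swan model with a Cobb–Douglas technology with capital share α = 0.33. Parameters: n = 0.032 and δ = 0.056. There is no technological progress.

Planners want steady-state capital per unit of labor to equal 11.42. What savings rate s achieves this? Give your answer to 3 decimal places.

s ≈ 0.450

At the steady state, Δk = 0, so s·k^α = (n + δ)·k.
So s / (n + δ) = (k*)^(1−α) = 11.42^0.67 = 5.1125.
Therefore s = 5.1125 × (n + δ) = 5.1125 × 0.088 = 0.4499.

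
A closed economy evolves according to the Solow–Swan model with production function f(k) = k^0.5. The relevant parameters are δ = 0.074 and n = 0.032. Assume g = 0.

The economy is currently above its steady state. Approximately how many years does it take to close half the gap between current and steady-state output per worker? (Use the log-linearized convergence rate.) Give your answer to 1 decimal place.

t_½ ≈ 13.1 years

Near the steady state the convergence rate is λ = (1 − α)(n + δ).
λ = (1 − 0.5) × 0.106 = 0.5 × 0.106 = 0.0530
Half-life = ln 2 / λ = 0.6931 / 0.0530 ≈ 13.08 years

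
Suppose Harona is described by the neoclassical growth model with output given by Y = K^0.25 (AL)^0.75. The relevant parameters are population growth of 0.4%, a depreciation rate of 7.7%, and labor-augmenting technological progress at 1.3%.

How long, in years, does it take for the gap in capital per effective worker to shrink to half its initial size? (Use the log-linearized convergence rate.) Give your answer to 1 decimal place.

half-life ≈ 9.8 years

Near the steady state the convergence rate is λ = (1 − α)(n + g + δ).
λ = (1 − 0.25) × 0.094 = 0.75 × 0.094 = 0.0705
Half-life = ln 2 / λ = 0.6931 / 0.0705 ≈ 9.83 years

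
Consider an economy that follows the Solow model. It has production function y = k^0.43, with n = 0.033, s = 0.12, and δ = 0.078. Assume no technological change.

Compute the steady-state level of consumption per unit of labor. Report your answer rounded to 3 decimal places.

c* = 0.933

At the steady state, Δk = 0, so s·k^α = (n + δ)·k.
Rearranging, k^(1−α) = s / (n + δ).
k^0.57 = 0.12 / (0.033 + 0.078) = 0.12 / 0.111 = 1.0811
k* = 1.0811^(1/0.57) ≈ 1.1466
y* = (k*)^α = 1.1466^0.43 ≈ 1.0606
c* = (1 − s)·y* = (1 − 0.12) × 1.0606 ≈ 0.9333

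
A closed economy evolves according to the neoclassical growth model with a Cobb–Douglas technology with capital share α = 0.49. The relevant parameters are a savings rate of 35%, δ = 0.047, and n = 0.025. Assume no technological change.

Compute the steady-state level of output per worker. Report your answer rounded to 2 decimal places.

Steady state requires s·f(k) = (n + δ)·k, i.e. s·k^α = (n + δ)·k.
Dividing both sides by k: k^(1−α) = s / (n + δ).
k^0.51 = 0.35 / (0.025 + 0.047) = 0.35 / 0.072 = 4.8611
k* = 4.8611^(1/0.51) ≈ 22.2095
y* = (k*)^α = 22.2095^0.49 ≈ 4.5688

y* = 4.57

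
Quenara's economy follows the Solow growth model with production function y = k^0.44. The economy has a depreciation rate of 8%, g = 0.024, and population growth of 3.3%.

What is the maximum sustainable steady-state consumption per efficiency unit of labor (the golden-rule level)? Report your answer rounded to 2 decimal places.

At the golden rule, f'(k) = n + g + δ, so α·k^(α−1) = n + g + δ and k_gold = (α/(n + g + δ))^(1/(1−α)).
k_gold = (0.44/0.137)^(1/0.56) = 3.2117^1.7857 ≈ 8.0330
c_gold = f(k_gold) − (n + g + δ)·k_gold = 2.5012 − 0.137×8.0330 ≈ 1.4007

c_gold ≈ 1.40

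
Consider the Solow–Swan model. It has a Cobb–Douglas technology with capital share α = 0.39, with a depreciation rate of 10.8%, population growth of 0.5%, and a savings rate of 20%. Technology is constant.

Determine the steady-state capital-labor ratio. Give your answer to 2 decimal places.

In steady state, investment equals break-even investment: s·k^α = (n + δ)·k.
Dividing both sides by k: k^(1−α) = s / (n + δ).
k^0.61 = 0.20 / (0.005 + 0.108) = 0.20 / 0.113 = 1.7699
k* = 1.7699^(1/0.61) ≈ 2.5496

k* ≈ 2.55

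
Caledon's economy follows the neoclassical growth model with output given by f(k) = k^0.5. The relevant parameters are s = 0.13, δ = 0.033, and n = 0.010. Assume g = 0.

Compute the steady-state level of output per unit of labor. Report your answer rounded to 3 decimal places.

y* ≈ 3.023

At the steady state, Δk = 0, so s·k^α = (n + δ)·k.
Rearranging, k^(1−α) = s / (n + δ).
k^0.5 = 0.13 / (0.010 + 0.033) = 0.13 / 0.043 = 3.0233
k* = 3.0233^(1/0.5) ≈ 9.1403
y* = (k*)^α = 9.1403^0.5 ≈ 3.0233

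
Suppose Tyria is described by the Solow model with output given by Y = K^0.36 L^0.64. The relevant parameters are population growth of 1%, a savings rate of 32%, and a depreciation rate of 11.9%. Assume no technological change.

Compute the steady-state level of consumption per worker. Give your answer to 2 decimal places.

At the steady state, Δk = 0, so s·k^α = (n + δ)·k.
Rearranging, k^(1−α) = s / (n + δ).
k^0.64 = 0.32 / (0.010 + 0.119) = 0.32 / 0.129 = 2.4806
k* = 2.4806^(1/0.64) ≈ 4.1352
y* = (k*)^α = 4.1352^0.36 ≈ 1.6670
c* = (1 − s)·y* = (1 − 0.32) × 1.6670 ≈ 1.1336

c* ≈ 1.13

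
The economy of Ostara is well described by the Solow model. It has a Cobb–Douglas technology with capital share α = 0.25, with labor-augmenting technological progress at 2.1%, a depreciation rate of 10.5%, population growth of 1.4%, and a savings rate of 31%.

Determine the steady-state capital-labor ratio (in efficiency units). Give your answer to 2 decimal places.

k* = 2.89

At the steady state, Δk = 0, so s·k^α = (n + g + δ)·k.
Rearranging, k^(1−α) = s / (n + g + δ).
k^0.75 = 0.31 / (0.014 + 0.021 + 0.105) = 0.31 / 0.140 = 2.2143
k* = 2.2143^(1/0.75) ≈ 2.8861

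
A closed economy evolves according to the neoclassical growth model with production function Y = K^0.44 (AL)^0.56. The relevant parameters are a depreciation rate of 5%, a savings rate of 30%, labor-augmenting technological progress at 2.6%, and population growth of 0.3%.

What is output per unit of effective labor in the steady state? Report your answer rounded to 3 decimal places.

Steady state requires s·f(k) = (n + g + δ)·k, i.e. s·k^α = (n + g + δ)·k.
Dividing both sides by k: k^(1−α) = s / (n + g + δ).
k^0.56 = 0.30 / (0.003 + 0.026 + 0.050) = 0.30 / 0.079 = 3.7975
k* = 3.7975^(1/0.56) ≈ 10.8347
y* = (k*)^α = 10.8347^0.44 ≈ 2.8531

y* ≈ 2.853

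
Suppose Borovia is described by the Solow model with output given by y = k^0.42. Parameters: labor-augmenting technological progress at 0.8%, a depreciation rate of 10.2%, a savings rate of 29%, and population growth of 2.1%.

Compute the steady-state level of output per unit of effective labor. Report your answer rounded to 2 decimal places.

y* = 1.78

Steady state requires s·f(k) = (n + g + δ)·k, i.e. s·k^α = (n + g + δ)·k.
Dividing both sides by k: k^(1−α) = s / (n + g + δ).
k^0.58 = 0.29 / (0.021 + 0.008 + 0.102) = 0.29 / 0.131 = 2.2137
k* = 2.2137^(1/0.58) ≈ 3.9358
y* = (k*)^α = 3.9358^0.42 ≈ 1.7779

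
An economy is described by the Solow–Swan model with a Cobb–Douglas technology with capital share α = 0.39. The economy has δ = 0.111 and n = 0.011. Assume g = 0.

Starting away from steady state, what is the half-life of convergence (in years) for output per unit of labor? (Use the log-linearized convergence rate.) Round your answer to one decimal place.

Near the steady state the convergence rate is λ = (1 − α)(n + δ).
λ = (1 − 0.39) × 0.122 = 0.61 × 0.122 = 0.07442
Half-life = ln 2 / λ = 0.6931 / 0.07442 ≈ 9.31 years

t_½ ≈ 9.3 years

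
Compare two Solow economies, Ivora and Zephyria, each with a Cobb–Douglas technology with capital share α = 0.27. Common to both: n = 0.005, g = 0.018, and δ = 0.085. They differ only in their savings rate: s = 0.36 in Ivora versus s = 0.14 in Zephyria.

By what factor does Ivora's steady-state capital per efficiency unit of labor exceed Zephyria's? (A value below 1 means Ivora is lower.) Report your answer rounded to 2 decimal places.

Steady-state k* = [s/(n + g + δ)]^(1/(1−α)), so the ratio is [ (s_I/(n + g + δ)_I) / (s_Z/(n + g + δ)_Z) ]^1.3699.
s_I/(n + g + δ)_I = 0.36/0.108 = 3.3333; s_Z/(n + g + δ)_Z = 0.14/0.108 = 1.2963.
Ratio = (3.3333/1.2963)^1.3699 = 2.5714^1.3699 ≈ 3.6466

ratio ≈ 3.65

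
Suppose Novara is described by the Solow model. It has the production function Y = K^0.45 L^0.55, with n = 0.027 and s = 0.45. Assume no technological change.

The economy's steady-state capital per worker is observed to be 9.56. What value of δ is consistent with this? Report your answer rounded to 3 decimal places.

δ ≈ 0.103

In steady state, investment equals break-even investment: s·k^α = (n + δ)·k.
So s / (n + δ) = (k*)^(1−α) = 9.56^0.55 = 3.4614.
Therefore n + δ = s / 3.4614 = 0.45 / 3.4614 = 0.1300, so δ = 0.1300 − 0.027 = 0.1030.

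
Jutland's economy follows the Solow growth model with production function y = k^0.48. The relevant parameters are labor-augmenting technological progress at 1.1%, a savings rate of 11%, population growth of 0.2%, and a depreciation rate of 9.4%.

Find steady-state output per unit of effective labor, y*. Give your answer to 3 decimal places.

In steady state, investment equals break-even investment: s·k^α = (n + g + δ)·k.
Dividing both sides by k: k^(1−α) = s / (n + g + δ).
k^0.52 = 0.11 / (0.002 + 0.011 + 0.094) = 0.11 / 0.107 = 1.0280
k* = 1.0280^(1/0.52) ≈ 1.0545
y* = (k*)^α = 1.0545^0.48 ≈ 1.0258

y* = 1.026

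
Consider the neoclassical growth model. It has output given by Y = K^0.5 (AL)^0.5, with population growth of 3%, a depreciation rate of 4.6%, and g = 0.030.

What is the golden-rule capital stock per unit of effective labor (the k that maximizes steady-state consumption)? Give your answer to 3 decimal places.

The golden rule sets f'(k) = n + g + δ, i.e. α·k^(α−1) = n + g + δ.
So k^(1−α) = α / (n + g + δ) = 0.5 / 0.106 = 4.7170.
k_gold = 4.7170^(1/0.5) ≈ 22.2501

k_gold ≈ 22.250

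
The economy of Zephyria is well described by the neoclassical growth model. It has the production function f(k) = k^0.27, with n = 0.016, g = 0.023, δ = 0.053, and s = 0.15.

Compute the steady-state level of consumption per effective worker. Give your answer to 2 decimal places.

c* ≈ 1.02

At the steady state, Δk = 0, so s·k^α = (n + g + δ)·k.
Rearranging, k^(1−α) = s / (n + g + δ).
k^0.73 = 0.15 / (0.016 + 0.023 + 0.053) = 0.15 / 0.092 = 1.6304
k* = 1.6304^(1/0.73) ≈ 1.9535
y* = (k*)^α = 1.9535^0.27 ≈ 1.1982
c* = (1 − s)·y* = (1 − 0.15) × 1.1982 ≈ 1.0185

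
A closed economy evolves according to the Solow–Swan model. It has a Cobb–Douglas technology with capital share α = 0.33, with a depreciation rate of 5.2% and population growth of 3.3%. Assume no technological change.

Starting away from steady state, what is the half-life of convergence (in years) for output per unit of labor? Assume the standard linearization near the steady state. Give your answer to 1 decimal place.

t_½ ≈ 12.2 years

Near the steady state the convergence rate is λ = (1 − α)(n + δ).
λ = (1 − 0.33) × 0.085 = 0.67 × 0.085 = 0.05695
Half-life = ln 2 / λ = 0.6931 / 0.05695 ≈ 12.17 years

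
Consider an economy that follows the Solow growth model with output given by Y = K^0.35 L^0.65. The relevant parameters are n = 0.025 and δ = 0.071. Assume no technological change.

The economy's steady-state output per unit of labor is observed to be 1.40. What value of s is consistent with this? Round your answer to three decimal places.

Steady state requires s·f(k) = (n + δ)·k, i.e. s·k^α = (n + δ)·k.
Since y* = [s/(n + δ)]^(α/(1−α)), we have s/(n + δ) = (y*)^((1−α)/α) = 1.40^1.8571 = 1.8680.
Therefore s = 1.8680 × (n + δ) = 1.8680 × 0.096 = 0.1793.

s ≈ 0.179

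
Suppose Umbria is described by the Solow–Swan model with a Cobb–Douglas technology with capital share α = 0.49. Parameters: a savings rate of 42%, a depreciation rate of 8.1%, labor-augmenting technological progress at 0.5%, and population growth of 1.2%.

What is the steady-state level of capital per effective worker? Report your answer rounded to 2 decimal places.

k* = 17.35

Steady state requires s·f(k) = (n + g + δ)·k, i.e. s·k^α = (n + g + δ)·k.
Rearranging, k^(1−α) = s / (n + g + δ).
k^0.51 = 0.42 / (0.012 + 0.005 + 0.081) = 0.42 / 0.098 = 4.2857
k* = 4.2857^(1/0.51) ≈ 17.3484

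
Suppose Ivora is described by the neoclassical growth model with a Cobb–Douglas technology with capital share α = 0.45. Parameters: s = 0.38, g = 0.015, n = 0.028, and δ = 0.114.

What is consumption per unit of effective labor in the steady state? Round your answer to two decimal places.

c* = 1.28

At the steady state, Δk = 0, so s·k^α = (n + g + δ)·k.
Rearranging, k^(1−α) = s / (n + g + δ).
k^0.55 = 0.38 / (0.028 + 0.015 + 0.114) = 0.38 / 0.157 = 2.4204
k* = 2.4204^(1/0.55) ≈ 4.9886
y* = (k*)^α = 4.9886^0.45 ≈ 2.0611
c* = (1 − s)·y* = (1 − 0.38) × 2.0611 ≈ 1.2779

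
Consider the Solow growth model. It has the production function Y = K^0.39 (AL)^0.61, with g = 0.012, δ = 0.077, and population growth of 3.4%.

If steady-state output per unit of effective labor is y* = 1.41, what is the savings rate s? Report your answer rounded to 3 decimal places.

Steady state requires s·f(k) = (n + g + δ)·k, i.e. s·k^α = (n + g + δ)·k.
Since y* = [s/(n + g + δ)]^(α/(1−α)), we have s/(n + g + δ) = (y*)^((1−α)/α) = 1.41^1.5641 = 1.7116.
Therefore s = 1.7116 × (n + g + δ) = 1.7116 × 0.123 = 0.2105.

s ≈ 0.211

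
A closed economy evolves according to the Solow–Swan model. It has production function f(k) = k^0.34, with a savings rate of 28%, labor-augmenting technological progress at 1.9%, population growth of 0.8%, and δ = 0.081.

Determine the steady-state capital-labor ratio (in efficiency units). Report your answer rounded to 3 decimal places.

Steady state requires s·f(k) = (n + g + δ)·k, i.e. s·k^α = (n + g + δ)·k.
Rearranging, k^(1−α) = s / (n + g + δ).
k^0.66 = 0.28 / (0.008 + 0.019 + 0.081) = 0.28 / 0.108 = 2.5926
k* = 2.5926^(1/0.66) ≈ 4.2352

k* = 4.235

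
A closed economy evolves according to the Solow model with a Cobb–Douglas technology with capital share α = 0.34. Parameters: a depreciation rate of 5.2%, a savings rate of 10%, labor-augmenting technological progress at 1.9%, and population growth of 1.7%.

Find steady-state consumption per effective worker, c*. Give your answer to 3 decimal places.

At the steady state, Δk = 0, so s·k^α = (n + g + δ)·k.
Dividing both sides by k: k^(1−α) = s / (n + g + δ).
k^0.66 = 0.10 / (0.017 + 0.019 + 0.052) = 0.10 / 0.088 = 1.1364
k* = 1.1364^(1/0.66) ≈ 1.2138
y* = (k*)^α = 1.2138^0.34 ≈ 1.0681
c* = (1 − s)·y* = (1 − 0.10) × 1.0681 ≈ 0.9613

c* ≈ 0.961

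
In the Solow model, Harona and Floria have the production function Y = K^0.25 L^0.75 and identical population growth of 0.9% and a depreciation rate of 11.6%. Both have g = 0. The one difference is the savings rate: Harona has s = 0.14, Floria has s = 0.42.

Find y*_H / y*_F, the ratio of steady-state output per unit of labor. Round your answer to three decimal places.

y*_H / y*_F ≈ 0.693

Steady-state y* = [s/(n + δ)]^(α/(1−α)), so the ratio is [ (s_H/(n + δ)_H) / (s_F/(n + δ)_F) ]^0.3333.
s_H/(n + δ)_H = 0.14/0.125 = 1.1200; s_F/(n + δ)_F = 0.42/0.125 = 3.3600.
Ratio = (1.1200/3.3600)^0.3333 = 0.3333^0.3333 ≈ 0.6934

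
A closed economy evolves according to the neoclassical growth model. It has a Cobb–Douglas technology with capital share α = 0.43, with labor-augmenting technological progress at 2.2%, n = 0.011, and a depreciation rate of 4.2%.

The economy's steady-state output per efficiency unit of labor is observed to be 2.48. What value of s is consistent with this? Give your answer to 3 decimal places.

s ≈ 0.250

At the steady state, Δk = 0, so s·k^α = (n + g + δ)·k.
Since y* = [s/(n + g + δ)]^(α/(1−α)), we have s/(n + g + δ) = (y*)^((1−α)/α) = 2.48^1.3256 = 3.3334.
Therefore s = 3.3334 × (n + g + δ) = 3.3334 × 0.075 = 0.2500.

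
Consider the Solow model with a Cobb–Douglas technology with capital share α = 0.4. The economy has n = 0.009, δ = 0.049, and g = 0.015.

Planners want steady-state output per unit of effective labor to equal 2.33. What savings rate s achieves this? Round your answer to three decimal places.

In steady state, investment equals break-even investment: s·k^α = (n + g + δ)·k.
Since y* = [s/(n + g + δ)]^(α/(1−α)), we have s/(n + g + δ) = (y*)^((1−α)/α) = 2.33^1.5 = 3.5566.
Therefore s = 3.5566 × (n + g + δ) = 3.5566 × 0.073 = 0.2596.

s ≈ 0.260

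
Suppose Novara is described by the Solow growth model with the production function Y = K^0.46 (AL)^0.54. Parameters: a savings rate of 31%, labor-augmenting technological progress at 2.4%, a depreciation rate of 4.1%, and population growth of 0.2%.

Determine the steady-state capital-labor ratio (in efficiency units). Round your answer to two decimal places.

k* = 17.06

At the steady state, Δk = 0, so s·k^α = (n + g + δ)·k.
Dividing both sides by k: k^(1−α) = s / (n + g + δ).
k^0.54 = 0.31 / (0.002 + 0.024 + 0.041) = 0.31 / 0.067 = 4.6269
k* = 4.6269^(1/0.54) ≈ 17.0616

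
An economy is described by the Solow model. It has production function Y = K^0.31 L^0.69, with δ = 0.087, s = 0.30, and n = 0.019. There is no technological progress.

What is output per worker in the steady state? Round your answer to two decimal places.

In steady state, investment equals break-even investment: s·k^α = (n + δ)·k.
Dividing both sides by k: k^(1−α) = s / (n + δ).
k^0.69 = 0.30 / (0.019 + 0.087) = 0.30 / 0.106 = 2.8302
k* = 2.8302^(1/0.69) ≈ 4.5166
y* = (k*)^α = 4.5166^0.31 ≈ 1.5958

y* = 1.60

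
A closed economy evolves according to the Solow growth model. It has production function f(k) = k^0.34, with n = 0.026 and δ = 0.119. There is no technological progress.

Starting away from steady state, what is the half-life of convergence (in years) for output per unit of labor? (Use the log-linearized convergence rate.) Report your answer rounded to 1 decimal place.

t_½ ≈ 7.2 years

Near the steady state the convergence rate is λ = (1 − α)(n + δ).
λ = (1 − 0.34) × 0.145 = 0.66 × 0.145 = 0.0957
Half-life = ln 2 / λ = 0.6931 / 0.0957 ≈ 7.24 years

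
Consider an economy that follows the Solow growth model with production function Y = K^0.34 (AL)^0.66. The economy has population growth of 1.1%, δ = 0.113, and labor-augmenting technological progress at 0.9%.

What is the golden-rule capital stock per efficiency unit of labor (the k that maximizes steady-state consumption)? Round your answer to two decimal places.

The golden rule sets f'(k) = n + g + δ, i.e. α·k^(α−1) = n + g + δ.
So k^(1−α) = α / (n + g + δ) = 0.34 / 0.133 = 2.5564.
k_gold = 2.5564^(1/0.66) ≈ 4.1459

k_gold ≈ 4.15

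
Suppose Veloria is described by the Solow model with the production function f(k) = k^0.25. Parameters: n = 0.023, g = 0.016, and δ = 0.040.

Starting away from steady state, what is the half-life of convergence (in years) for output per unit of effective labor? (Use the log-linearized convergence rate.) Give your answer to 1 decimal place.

about 11.7 years

Near the steady state the convergence rate is λ = (1 − α)(n + g + δ).
λ = (1 − 0.25) × 0.079 = 0.75 × 0.079 = 0.05925
Half-life = ln 2 / λ = 0.6931 / 0.05925 ≈ 11.70 years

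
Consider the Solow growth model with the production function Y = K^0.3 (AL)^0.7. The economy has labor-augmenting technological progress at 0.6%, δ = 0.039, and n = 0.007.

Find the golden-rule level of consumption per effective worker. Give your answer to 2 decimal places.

At the golden rule, f'(k) = n + g + δ, so α·k^(α−1) = n + g + δ and k_gold = (α/(n + g + δ))^(1/(1−α)).
k_gold = (0.3/0.052)^(1/0.7) = 5.7692^1.4286 ≈ 12.2273
c_gold = f(k_gold) − (n + g + δ)·k_gold = 2.1193 − 0.052×12.2273 ≈ 1.4835

c_gold ≈ 1.48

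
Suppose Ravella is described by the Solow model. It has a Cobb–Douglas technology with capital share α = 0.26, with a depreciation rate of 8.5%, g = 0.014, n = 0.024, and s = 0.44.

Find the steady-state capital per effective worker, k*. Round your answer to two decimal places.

In steady state, investment equals break-even investment: s·k^α = (n + g + δ)·k.
Dividing both sides by k: k^(1−α) = s / (n + g + δ).
k^0.74 = 0.44 / (0.024 + 0.014 + 0.085) = 0.44 / 0.123 = 3.5772
k* = 3.5772^(1/0.74) ≈ 5.5980

k* ≈ 5.60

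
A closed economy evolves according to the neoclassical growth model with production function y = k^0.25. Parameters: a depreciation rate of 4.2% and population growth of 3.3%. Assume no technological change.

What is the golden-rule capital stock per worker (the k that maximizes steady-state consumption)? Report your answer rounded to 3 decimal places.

The golden rule sets f'(k) = n + δ, i.e. α·k^(α−1) = n + δ.
So k^(1−α) = α / (n + δ) = 0.25 / 0.075 = 3.3333.
k_gold = 3.3333^(1/0.75) ≈ 4.9793

k_gold ≈ 4.979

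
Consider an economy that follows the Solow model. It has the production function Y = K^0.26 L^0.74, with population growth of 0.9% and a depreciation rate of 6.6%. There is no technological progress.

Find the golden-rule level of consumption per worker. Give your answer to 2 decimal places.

c_gold ≈ 1.15

At the golden rule, f'(k) = n + δ, so α·k^(α−1) = n + δ and k_gold = (α/(n + δ))^(1/(1−α)).
k_gold = (0.26/0.075)^(1/0.74) = 3.4667^1.3514 ≈ 5.3659
c_gold = f(k_gold) − (n + δ)·k_gold = 1.5478 − 0.075×5.3659 ≈ 1.1454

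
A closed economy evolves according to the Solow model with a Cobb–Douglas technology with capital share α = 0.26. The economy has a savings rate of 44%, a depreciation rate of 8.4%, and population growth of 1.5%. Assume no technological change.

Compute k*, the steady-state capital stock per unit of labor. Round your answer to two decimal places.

At the steady state, Δk = 0, so s·k^α = (n + δ)·k.
Rearranging, k^(1−α) = s / (n + δ).
k^0.74 = 0.44 / (0.015 + 0.084) = 0.44 / 0.099 = 4.4444
k* = 4.4444^(1/0.74) ≈ 7.5063

k* = 7.51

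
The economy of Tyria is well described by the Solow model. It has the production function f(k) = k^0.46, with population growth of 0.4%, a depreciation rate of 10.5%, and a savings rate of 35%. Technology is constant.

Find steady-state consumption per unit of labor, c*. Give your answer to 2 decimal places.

Steady state requires s·f(k) = (n + δ)·k, i.e. s·k^α = (n + δ)·k.
Rearranging, k^(1−α) = s / (n + δ).
k^0.54 = 0.35 / (0.004 + 0.105) = 0.35 / 0.109 = 3.2110
k* = 3.2110^(1/0.54) ≈ 8.6741
y* = (k*)^α = 8.6741^0.46 ≈ 2.7014
c* = (1 − s)·y* = (1 − 0.35) × 2.7014 ≈ 1.7559

c* = 1.76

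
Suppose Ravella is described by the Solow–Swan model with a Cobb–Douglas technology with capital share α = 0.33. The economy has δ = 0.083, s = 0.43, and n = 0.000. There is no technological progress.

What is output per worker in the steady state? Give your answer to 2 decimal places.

y* ≈ 2.25

In steady state, investment equals break-even investment: s·k^α = (n + δ)·k.
Dividing both sides by k: k^(1−α) = s / (n + δ).
k^0.67 = 0.43 / (0.000 + 0.083) = 0.43 / 0.083 = 5.1807
k* = 5.1807^(1/0.67) ≈ 11.6480
y* = (k*)^α = 11.6480^0.33 ≈ 2.2483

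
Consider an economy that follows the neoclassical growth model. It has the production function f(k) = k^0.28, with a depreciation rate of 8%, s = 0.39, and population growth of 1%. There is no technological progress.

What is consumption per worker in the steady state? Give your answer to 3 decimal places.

In steady state, investment equals break-even investment: s·k^α = (n + δ)·k.
Rearranging, k^(1−α) = s / (n + δ).
k^0.72 = 0.39 / (0.010 + 0.080) = 0.39 / 0.090 = 4.3333
k* = 4.3333^(1/0.72) ≈ 7.6643
y* = (k*)^α = 7.6643^0.28 ≈ 1.7687
c* = (1 − s)·y* = (1 − 0.39) × 1.7687 ≈ 1.0789

c* ≈ 1.079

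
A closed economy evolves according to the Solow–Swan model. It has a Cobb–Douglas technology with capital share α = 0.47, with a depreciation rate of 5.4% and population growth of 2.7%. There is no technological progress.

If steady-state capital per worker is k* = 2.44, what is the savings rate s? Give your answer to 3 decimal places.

s ≈ 0.130

At the steady state, Δk = 0, so s·k^α = (n + δ)·k.
So s / (n + δ) = (k*)^(1−α) = 2.44^0.53 = 1.6044.
Therefore s = 1.6044 × (n + δ) = 1.6044 × 0.081 = 0.1300.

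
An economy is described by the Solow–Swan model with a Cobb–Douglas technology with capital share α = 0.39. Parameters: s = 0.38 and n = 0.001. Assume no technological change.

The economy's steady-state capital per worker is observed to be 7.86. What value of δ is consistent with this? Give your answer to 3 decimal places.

δ ≈ 0.107

In steady state, investment equals break-even investment: s·k^α = (n + δ)·k.
So s / (n + δ) = (k*)^(1−α) = 7.86^0.61 = 3.5173.
Therefore n + δ = s / 3.5173 = 0.38 / 3.5173 = 0.1080, so δ = 0.1080 − 0.001 = 0.1070.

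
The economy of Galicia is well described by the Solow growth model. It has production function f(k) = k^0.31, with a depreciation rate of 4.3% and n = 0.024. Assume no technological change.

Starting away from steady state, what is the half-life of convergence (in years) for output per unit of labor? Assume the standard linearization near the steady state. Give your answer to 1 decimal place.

about 15.0 years

Near the steady state the convergence rate is λ = (1 − α)(n + δ).
λ = (1 − 0.31) × 0.067 = 0.69 × 0.067 = 0.04623
Half-life = ln 2 / λ = 0.6931 / 0.04623 ≈ 14.99 years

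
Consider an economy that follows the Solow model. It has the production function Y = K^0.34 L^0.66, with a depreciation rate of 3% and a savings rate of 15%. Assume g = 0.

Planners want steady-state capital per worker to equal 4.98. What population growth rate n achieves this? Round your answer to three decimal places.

At the steady state, Δk = 0, so s·k^α = (n + δ)·k.
So s / (n + δ) = (k*)^(1−α) = 4.98^0.66 = 2.8852.
Therefore n + δ = s / 2.8852 = 0.15 / 2.8852 = 0.0520, so n = 0.0520 − 0.030 = 0.0220.

n ≈ 0.022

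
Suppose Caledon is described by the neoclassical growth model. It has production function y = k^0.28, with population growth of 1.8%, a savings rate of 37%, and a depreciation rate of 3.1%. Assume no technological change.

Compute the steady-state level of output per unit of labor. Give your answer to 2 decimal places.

Steady state requires s·f(k) = (n + δ)·k, i.e. s·k^α = (n + δ)·k.
Rearranging, k^(1−α) = s / (n + δ).
k^0.72 = 0.37 / (0.018 + 0.031) = 0.37 / 0.049 = 7.5510
k* = 7.5510^(1/0.72) ≈ 16.5749
y* = (k*)^α = 16.5749^0.28 ≈ 2.1951

y* = 2.20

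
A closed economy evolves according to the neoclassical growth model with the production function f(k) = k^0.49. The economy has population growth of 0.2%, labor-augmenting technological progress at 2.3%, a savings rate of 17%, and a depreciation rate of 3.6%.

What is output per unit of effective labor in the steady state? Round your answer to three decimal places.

y* = 2.677

Steady state requires s·f(k) = (n + g + δ)·k, i.e. s·k^α = (n + g + δ)·k.
Dividing both sides by k: k^(1−α) = s / (n + g + δ).
k^0.51 = 0.17 / (0.002 + 0.023 + 0.036) = 0.17 / 0.061 = 2.7869
k* = 2.7869^(1/0.51) ≈ 7.4608
y* = (k*)^α = 7.4608^0.49 ≈ 2.6771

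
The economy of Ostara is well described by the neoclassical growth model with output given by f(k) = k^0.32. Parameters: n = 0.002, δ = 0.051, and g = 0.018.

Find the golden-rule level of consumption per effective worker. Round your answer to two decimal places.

c_gold ≈ 1.38

At the golden rule, f'(k) = n + g + δ, so α·k^(α−1) = n + g + δ and k_gold = (α/(n + g + δ))^(1/(1−α)).
k_gold = (0.32/0.071)^(1/0.68) = 4.5070^1.4706 ≈ 9.1539
c_gold = f(k_gold) − (n + g + δ)·k_gold = 2.0310 − 0.071×9.1539 ≈ 1.3811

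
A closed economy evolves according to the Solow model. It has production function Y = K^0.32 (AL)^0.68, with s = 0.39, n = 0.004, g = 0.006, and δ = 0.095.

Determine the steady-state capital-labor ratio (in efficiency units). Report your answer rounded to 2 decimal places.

k* ≈ 6.89

Steady state requires s·f(k) = (n + g + δ)·k, i.e. s·k^α = (n + g + δ)·k.
Rearranging, k^(1−α) = s / (n + g + δ).
k^0.68 = 0.39 / (0.004 + 0.006 + 0.095) = 0.39 / 0.105 = 3.7143
k* = 3.7143^(1/0.68) ≈ 6.8874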